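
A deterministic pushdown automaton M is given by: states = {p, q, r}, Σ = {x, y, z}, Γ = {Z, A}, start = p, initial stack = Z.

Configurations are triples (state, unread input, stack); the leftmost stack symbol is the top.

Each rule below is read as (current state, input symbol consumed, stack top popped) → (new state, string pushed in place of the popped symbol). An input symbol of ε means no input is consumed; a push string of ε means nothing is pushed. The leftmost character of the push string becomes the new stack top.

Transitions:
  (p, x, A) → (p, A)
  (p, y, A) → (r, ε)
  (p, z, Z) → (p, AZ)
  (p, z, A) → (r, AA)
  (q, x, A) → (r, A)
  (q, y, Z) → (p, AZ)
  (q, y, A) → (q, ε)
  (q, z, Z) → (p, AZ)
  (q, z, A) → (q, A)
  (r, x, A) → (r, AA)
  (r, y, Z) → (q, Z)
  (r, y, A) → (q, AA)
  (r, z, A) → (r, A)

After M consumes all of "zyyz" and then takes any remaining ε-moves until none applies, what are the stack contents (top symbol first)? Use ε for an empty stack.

(p, zyyz, Z)
  read z, top Z: go to p, push AZ → (p, yyz, AZ)
  read y, top A: go to r, push ε → (r, yz, Z)
  read y, top Z: go to q, push Z → (q, z, Z)
  read z, top Z: go to p, push AZ → (p, ε, AZ)
All input consumed in state p with stack AZ.

AZ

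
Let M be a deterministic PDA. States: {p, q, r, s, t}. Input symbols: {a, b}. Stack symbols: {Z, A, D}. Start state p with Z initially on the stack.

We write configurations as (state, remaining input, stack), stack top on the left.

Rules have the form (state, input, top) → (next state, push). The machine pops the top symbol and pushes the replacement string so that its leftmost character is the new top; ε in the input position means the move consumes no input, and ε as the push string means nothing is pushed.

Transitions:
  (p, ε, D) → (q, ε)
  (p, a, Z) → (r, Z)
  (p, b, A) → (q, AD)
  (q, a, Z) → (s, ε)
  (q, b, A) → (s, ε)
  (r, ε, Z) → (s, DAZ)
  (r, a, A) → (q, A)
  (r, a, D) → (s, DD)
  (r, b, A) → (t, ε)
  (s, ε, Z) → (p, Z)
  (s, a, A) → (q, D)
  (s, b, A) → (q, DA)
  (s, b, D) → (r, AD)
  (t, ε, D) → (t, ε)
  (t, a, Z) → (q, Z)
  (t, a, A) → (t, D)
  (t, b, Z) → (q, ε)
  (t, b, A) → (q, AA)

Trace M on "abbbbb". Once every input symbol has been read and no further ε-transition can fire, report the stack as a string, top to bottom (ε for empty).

DAZ

(p, abbbbb, Z)
  read a, top Z: go to r, push Z → (r, bbbbb, Z)
  ε-move, top Z: go to s, push DAZ → (s, bbbbb, DAZ)
  read b, top D: go to r, push AD → (r, bbbb, ADAZ)
  read b, top A: go to t, push ε → (t, bbb, DAZ)
  ε-move, top D: go to t, push ε → (t, bbb, AZ)
  read b, top A: go to q, push AA → (q, bb, AAZ)
  read b, top A: go to s, push ε → (s, b, AZ)
  read b, top A: go to q, push DA → (q, ε, DAZ)
All input consumed in state q with stack DAZ.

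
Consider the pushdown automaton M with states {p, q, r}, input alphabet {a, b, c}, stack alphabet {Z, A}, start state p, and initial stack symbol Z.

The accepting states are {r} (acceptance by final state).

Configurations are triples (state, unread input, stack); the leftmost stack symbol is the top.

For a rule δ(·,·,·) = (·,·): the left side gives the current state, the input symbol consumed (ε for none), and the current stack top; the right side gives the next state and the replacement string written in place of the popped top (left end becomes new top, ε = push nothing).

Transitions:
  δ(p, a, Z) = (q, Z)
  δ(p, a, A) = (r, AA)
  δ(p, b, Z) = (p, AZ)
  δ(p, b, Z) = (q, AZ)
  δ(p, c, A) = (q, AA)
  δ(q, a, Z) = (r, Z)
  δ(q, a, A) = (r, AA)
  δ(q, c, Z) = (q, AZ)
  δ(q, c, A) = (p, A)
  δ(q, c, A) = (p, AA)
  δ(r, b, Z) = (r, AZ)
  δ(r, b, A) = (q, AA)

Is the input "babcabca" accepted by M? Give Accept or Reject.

One accepting computation: (p, babcabca, Z) ⊢ (p, abcabca, AZ) ⊢ (r, bcabca, AAZ) ⊢ (q, cabca, AAAZ) ⊢ (p, abca, AAAZ) ⊢ (r, bca, AAAAZ) ⊢ (q, ca, AAAAAZ) ⊢ (p, a, AAAAAZ) ⊢ (r, ε, AAAAAAZ)
All input consumed and state r ∈ F.

Accept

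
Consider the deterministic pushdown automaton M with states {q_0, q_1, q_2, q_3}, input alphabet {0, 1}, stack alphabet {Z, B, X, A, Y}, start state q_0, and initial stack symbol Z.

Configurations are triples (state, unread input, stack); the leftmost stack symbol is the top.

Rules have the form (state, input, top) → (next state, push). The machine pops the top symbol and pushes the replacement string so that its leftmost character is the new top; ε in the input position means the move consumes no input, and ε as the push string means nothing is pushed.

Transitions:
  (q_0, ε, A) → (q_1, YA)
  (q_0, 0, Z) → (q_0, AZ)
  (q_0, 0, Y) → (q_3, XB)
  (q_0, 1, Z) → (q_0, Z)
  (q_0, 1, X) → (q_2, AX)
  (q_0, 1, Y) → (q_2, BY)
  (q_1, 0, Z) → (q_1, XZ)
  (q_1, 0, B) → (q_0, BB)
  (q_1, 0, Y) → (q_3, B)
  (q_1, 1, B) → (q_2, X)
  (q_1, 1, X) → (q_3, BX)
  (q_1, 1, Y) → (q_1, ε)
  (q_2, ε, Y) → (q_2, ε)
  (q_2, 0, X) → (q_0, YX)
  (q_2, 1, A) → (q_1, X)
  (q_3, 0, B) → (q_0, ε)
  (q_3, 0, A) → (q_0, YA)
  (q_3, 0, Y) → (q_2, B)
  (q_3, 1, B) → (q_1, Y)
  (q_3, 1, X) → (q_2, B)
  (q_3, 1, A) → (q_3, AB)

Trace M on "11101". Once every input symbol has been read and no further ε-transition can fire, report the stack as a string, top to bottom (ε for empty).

AZ

(q_0, 11101, Z)
  read 1, top Z: go to q_0, push Z → (q_0, 1101, Z)
  read 1, top Z: go to q_0, push Z → (q_0, 101, Z)
  read 1, top Z: go to q_0, push Z → (q_0, 01, Z)
  read 0, top Z: go to q_0, push AZ → (q_0, 1, AZ)
  ε-move, top A: go to q_1, push YA → (q_1, 1, YAZ)
  read 1, top Y: go to q_1, push ε → (q_1, ε, AZ)
All input consumed in state q_1 with stack AZ.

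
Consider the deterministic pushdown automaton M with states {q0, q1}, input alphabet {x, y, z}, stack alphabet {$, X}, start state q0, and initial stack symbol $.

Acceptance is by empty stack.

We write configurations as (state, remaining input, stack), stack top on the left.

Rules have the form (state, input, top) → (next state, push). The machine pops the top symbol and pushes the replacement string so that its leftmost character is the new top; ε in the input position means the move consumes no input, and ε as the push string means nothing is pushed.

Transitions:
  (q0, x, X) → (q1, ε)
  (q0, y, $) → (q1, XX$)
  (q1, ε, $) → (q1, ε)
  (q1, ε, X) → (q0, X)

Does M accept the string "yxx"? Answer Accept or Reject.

(q0, yxx, $)
  read y, top $: go to q1, push XX$ → (q1, xx, XX$)
  ε-move, top X: go to q0, push X → (q0, xx, XX$)
  read x, top X: go to q1, push ε → (q1, x, X$)
  ε-move, top X: go to q0, push X → (q0, x, X$)
  read x, top X: go to q1, push ε → (q1, ε, $)
  ε-move, top $: go to q1, push ε → (q1, ε, ε)
All input consumed and the stack is empty.

Accept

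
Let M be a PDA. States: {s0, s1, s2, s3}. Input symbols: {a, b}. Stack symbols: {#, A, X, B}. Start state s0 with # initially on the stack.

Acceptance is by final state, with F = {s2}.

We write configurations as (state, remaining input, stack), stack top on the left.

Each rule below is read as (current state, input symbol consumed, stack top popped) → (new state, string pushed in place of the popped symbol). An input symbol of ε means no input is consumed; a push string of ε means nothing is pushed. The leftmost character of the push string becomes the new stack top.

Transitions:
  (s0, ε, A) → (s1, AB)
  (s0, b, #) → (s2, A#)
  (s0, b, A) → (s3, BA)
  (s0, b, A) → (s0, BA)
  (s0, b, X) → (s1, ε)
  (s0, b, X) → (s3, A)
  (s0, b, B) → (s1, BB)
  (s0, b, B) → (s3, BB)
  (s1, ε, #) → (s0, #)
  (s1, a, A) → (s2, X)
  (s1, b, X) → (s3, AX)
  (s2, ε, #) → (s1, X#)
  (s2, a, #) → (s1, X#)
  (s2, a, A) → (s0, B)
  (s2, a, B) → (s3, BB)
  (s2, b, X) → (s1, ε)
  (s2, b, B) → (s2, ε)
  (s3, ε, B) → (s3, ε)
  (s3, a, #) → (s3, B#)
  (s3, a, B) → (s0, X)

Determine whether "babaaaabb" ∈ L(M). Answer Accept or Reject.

One accepting computation: (s0, babaaaabb, #) ⊢ (s2, abaaaabb, A#) ⊢ (s0, baaaabb, B#) ⊢ (s3, aaaabb, BB#) ⊢ (s3, aaaabb, B#) ⊢ (s3, aaaabb, #) ⊢ (s3, aaabb, B#) ⊢ (s3, aaabb, #) ⊢ (s3, aabb, B#) ⊢ (s3, aabb, #) ⊢ (s3, abb, B#) ⊢ (s0, bb, X#) ⊢ (s1, b, #) ⊢ (s0, b, #) ⊢ (s2, ε, A#)
All input consumed and state s2 ∈ F.

Accept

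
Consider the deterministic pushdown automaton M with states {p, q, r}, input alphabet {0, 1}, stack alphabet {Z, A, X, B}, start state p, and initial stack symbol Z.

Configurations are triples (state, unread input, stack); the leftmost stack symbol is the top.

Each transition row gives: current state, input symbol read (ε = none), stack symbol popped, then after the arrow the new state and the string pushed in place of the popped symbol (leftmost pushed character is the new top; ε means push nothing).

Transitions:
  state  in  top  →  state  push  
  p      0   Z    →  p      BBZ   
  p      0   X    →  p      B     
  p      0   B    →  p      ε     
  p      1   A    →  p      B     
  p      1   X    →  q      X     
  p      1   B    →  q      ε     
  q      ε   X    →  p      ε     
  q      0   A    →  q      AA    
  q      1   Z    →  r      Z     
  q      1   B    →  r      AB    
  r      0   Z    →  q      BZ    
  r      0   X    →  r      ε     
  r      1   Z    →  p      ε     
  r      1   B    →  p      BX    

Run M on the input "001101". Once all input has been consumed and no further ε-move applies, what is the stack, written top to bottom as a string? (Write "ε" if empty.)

(p, 001101, Z) ⊢ (p, 01101, BBZ) ⊢ (p, 1101, BZ) ⊢ (q, 101, Z) ⊢ (r, 01, Z) ⊢ (q, 1, BZ) ⊢ (r, ε, ABZ)
All input consumed in state r with stack ABZ.

ABZ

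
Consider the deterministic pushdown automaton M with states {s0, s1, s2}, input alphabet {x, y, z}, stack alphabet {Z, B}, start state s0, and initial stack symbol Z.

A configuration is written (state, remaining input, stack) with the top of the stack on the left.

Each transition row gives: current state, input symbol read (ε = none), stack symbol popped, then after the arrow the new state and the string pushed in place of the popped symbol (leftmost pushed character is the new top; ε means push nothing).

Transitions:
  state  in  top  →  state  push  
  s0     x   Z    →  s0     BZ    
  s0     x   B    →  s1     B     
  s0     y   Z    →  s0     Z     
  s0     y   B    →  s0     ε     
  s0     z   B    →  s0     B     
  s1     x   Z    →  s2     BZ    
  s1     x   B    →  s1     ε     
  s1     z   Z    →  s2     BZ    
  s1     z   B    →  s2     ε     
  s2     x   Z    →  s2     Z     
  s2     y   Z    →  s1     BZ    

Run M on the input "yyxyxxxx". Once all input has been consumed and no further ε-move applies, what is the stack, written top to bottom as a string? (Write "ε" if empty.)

BZ

(s0, yyxyxxxx, Z) ⊢ (s0, yxyxxxx, Z) ⊢ (s0, xyxxxx, Z) ⊢ (s0, yxxxx, BZ) ⊢ (s0, xxxx, Z) ⊢ (s0, xxx, BZ) ⊢ (s1, xx, BZ) ⊢ (s1, x, Z) ⊢ (s2, ε, BZ)
All input consumed in state s2 with stack BZ.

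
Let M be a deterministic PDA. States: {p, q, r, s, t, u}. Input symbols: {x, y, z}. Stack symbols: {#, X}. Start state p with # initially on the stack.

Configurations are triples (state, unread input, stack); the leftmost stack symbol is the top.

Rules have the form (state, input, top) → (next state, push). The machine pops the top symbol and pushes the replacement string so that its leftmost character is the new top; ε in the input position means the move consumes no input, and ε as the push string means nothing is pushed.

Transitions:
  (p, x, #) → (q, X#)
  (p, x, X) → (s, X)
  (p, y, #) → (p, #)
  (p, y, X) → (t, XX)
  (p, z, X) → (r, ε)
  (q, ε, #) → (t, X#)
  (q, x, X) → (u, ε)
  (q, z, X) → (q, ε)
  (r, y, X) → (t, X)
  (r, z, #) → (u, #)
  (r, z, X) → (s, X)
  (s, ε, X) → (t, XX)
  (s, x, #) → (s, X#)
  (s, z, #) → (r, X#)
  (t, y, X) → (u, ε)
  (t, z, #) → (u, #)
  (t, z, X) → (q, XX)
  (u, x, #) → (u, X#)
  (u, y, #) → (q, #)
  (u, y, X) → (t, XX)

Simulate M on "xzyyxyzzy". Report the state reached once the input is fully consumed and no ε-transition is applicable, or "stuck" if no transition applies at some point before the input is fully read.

(p, xzyyxyzzy, #)
  read x, top #: go to q, push X# → (q, zyyxyzzy, X#)
  read z, top X: go to q, push ε → (q, yyxyzzy, #)
  ε-move, top #: go to t, push X# → (t, yyxyzzy, X#)
  read y, top X: go to u, push ε → (u, yxyzzy, #)
  read y, top #: go to q, push # → (q, xyzzy, #)
  ε-move, top #: go to t, push X# → (t, xyzzy, X#)
No transition for (t, x, top X); M blocks with input xyzzy remaining.

stuck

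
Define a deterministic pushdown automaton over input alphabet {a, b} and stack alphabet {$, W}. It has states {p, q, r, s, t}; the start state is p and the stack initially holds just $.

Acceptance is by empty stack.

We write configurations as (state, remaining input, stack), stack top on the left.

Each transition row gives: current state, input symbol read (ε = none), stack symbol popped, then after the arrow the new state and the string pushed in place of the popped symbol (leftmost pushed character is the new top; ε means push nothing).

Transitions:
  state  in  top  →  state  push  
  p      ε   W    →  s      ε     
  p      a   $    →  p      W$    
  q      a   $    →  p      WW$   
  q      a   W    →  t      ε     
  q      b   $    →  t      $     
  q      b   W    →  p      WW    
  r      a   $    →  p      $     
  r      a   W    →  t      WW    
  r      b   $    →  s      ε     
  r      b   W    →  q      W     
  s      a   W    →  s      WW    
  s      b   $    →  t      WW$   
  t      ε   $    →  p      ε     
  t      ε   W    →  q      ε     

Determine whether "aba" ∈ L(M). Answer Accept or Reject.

(p, aba, $)
  read a, top $: go to p, push W$ → (p, ba, W$)
  ε-move, top W: go to s, push ε → (s, ba, $)
  read b, top $: go to t, push WW$ → (t, a, WW$)
  ε-move, top W: go to q, push ε → (q, a, W$)
  read a, top W: go to t, push ε → (t, ε, $)
  ε-move, top $: go to p, push ε → (p, ε, ε)
All input consumed and the stack is empty.

Accept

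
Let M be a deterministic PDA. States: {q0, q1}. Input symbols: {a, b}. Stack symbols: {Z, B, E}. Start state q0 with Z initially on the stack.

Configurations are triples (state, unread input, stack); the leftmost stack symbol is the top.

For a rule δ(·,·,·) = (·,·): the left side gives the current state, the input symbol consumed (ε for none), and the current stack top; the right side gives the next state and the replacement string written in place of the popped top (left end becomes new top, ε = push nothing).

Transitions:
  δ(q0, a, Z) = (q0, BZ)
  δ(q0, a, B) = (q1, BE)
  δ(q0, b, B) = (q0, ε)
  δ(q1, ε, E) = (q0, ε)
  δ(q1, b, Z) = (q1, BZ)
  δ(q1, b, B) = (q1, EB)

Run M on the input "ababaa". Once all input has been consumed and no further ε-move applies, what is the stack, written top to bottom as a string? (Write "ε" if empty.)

(q0, ababaa, Z)
  read a, top Z: go to q0, push BZ → (q0, babaa, BZ)
  read b, top B: go to q0, push ε → (q0, abaa, Z)
  read a, top Z: go to q0, push BZ → (q0, baa, BZ)
  read b, top B: go to q0, push ε → (q0, aa, Z)
  read a, top Z: go to q0, push BZ → (q0, a, BZ)
  read a, top B: go to q1, push BE → (q1, ε, BEZ)
All input consumed in state q1 with stack BEZ.

BEZ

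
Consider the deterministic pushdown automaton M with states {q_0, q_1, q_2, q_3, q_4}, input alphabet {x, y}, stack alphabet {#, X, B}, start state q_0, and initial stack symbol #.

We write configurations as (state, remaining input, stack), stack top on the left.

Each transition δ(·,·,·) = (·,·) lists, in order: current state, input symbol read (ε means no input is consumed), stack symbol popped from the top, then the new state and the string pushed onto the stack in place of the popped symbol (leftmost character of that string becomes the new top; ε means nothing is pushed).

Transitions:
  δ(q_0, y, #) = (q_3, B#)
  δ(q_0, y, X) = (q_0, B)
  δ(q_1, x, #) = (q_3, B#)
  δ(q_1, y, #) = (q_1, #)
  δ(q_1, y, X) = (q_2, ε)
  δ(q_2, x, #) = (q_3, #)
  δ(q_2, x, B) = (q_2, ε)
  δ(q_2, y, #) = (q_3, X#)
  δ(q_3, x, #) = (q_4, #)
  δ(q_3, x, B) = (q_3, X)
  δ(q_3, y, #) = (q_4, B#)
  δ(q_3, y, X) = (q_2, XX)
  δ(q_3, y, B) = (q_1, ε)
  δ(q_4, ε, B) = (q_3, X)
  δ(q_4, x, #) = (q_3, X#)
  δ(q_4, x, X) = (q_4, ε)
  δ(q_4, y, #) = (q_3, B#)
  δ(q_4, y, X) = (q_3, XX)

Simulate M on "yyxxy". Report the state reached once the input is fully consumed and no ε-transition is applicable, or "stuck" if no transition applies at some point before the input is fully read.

q_2

(q_0, yyxxy, #)
  read y, top #: go to q_3, push B# → (q_3, yxxy, B#)
  read y, top B: go to q_1, push ε → (q_1, xxy, #)
  read x, top #: go to q_3, push B# → (q_3, xy, B#)
  read x, top B: go to q_3, push X → (q_3, y, X#)
  read y, top X: go to q_2, push XX → (q_2, ε, XX#)
All input consumed; M is in state q_2.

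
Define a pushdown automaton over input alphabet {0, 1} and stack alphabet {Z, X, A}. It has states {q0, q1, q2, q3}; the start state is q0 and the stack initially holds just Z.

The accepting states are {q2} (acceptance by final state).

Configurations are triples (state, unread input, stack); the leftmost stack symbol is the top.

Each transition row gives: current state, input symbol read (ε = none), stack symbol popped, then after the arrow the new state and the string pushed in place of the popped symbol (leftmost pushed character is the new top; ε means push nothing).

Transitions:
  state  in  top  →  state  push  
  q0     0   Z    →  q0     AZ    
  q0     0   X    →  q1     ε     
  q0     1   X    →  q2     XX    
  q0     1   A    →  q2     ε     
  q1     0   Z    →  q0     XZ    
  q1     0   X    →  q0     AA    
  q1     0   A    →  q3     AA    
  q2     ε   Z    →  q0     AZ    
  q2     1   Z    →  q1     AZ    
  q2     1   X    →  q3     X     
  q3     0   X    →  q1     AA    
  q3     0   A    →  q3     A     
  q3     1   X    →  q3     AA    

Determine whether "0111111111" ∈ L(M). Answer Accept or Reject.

Accept

One accepting computation: (q0, 0111111111, Z) ⊢ (q0, 111111111, AZ) ⊢ (q2, 11111111, Z) ⊢ (q0, 11111111, AZ) ⊢ (q2, 1111111, Z) ⊢ (q0, 1111111, AZ) ⊢ (q2, 111111, Z) ⊢ (q0, 111111, AZ) ⊢ (q2, 11111, Z) ⊢ (q0, 11111, AZ) ⊢ (q2, 1111, Z) ⊢ (q0, 1111, AZ) ⊢ (q2, 111, Z) ⊢ (q0, 111, AZ) ⊢ (q2, 11, Z) ⊢ (q0, 11, AZ) ⊢ (q2, 1, Z) ⊢ (q0, 1, AZ) ⊢ (q2, ε, Z)
All input consumed and state q2 ∈ F.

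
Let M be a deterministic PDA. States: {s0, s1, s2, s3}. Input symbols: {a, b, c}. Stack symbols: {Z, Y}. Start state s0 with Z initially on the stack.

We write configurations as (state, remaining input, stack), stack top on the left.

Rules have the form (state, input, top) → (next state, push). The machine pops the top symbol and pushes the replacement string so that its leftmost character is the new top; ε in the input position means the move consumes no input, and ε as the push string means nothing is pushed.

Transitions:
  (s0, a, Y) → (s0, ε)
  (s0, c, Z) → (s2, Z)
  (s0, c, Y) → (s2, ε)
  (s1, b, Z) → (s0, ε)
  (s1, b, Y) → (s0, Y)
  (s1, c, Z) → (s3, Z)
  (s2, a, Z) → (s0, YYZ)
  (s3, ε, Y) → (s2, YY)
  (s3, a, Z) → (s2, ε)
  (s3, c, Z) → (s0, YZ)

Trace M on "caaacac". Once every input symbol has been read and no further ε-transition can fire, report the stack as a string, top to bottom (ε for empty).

(s0, caaacac, Z) ⊢ (s2, aaacac, Z) ⊢ (s0, aacac, YYZ) ⊢ (s0, acac, YZ) ⊢ (s0, cac, Z) ⊢ (s2, ac, Z) ⊢ (s0, c, YYZ) ⊢ (s2, ε, YZ)
All input consumed in state s2 with stack YZ.

YZ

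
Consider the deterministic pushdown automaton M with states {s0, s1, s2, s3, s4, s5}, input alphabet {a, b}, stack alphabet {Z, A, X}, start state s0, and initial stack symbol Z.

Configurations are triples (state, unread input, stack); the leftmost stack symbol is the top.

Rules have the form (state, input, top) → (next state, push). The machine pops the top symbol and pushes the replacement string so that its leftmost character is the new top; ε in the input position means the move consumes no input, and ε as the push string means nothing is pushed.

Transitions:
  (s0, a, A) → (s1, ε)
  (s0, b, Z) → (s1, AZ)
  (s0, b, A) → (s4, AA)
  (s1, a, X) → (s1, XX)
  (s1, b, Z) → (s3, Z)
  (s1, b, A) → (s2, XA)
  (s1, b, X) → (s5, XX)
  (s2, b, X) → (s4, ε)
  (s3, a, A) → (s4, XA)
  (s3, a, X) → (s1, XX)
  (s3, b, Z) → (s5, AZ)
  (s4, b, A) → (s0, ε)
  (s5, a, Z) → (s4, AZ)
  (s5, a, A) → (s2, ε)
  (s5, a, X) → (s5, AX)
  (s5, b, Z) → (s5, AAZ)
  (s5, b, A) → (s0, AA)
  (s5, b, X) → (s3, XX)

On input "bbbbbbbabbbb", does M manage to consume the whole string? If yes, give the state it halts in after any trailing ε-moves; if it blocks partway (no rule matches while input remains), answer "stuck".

stuck

(s0, bbbbbbbabbbb, Z) ⊢ (s1, bbbbbbabbbb, AZ) ⊢ (s2, bbbbbabbbb, XAZ) ⊢ (s4, bbbbabbbb, AZ) ⊢ (s0, bbbabbbb, Z) ⊢ (s1, bbabbbb, AZ) ⊢ (s2, babbbb, XAZ) ⊢ (s4, abbbb, AZ)
No transition for (s4, a, top A); M blocks with input abbbb remaining.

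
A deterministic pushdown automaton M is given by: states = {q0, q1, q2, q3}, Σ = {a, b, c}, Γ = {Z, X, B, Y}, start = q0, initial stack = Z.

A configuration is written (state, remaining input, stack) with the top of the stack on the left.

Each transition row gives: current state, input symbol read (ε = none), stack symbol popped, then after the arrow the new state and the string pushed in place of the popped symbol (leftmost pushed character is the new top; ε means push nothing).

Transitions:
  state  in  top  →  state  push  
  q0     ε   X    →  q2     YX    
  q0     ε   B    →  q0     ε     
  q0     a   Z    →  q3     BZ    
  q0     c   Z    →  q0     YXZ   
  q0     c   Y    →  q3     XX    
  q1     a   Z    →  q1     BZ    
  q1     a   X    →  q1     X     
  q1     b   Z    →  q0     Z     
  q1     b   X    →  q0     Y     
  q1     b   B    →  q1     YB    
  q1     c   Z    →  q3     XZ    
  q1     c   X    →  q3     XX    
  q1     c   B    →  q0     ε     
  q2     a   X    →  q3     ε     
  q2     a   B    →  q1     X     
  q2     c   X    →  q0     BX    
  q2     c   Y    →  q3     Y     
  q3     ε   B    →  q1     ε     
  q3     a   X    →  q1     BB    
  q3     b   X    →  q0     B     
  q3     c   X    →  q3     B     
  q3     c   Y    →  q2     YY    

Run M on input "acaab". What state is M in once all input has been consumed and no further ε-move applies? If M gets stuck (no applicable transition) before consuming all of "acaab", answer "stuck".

stuck

(q0, acaab, Z)
  read a, top Z: go to q3, push BZ → (q3, caab, BZ)
  ε-move, top B: go to q1, push ε → (q1, caab, Z)
  read c, top Z: go to q3, push XZ → (q3, aab, XZ)
  read a, top X: go to q1, push BB → (q1, ab, BBZ)
No transition for (q1, a, top B); M blocks with input ab remaining.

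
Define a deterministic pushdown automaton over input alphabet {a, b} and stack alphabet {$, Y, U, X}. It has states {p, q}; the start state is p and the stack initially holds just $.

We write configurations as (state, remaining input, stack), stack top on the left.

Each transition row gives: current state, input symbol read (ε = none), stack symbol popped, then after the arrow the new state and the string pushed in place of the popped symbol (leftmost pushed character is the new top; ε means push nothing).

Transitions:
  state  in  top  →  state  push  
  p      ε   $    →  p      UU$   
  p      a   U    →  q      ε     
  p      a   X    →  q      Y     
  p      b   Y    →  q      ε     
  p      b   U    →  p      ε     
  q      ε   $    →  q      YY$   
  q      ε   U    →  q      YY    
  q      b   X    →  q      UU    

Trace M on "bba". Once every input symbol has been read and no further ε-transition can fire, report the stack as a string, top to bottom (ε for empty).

(p, bba, $)
  ε-move, top $: go to p, push UU$ → (p, bba, UU$)
  read b, top U: go to p, push ε → (p, ba, U$)
  read b, top U: go to p, push ε → (p, a, $)
  ε-move, top $: go to p, push UU$ → (p, a, UU$)
  read a, top U: go to q, push ε → (q, ε, U$)
  ε-move, top U: go to q, push YY → (q, ε, YY$)
All input consumed in state q with stack YY$.

YY$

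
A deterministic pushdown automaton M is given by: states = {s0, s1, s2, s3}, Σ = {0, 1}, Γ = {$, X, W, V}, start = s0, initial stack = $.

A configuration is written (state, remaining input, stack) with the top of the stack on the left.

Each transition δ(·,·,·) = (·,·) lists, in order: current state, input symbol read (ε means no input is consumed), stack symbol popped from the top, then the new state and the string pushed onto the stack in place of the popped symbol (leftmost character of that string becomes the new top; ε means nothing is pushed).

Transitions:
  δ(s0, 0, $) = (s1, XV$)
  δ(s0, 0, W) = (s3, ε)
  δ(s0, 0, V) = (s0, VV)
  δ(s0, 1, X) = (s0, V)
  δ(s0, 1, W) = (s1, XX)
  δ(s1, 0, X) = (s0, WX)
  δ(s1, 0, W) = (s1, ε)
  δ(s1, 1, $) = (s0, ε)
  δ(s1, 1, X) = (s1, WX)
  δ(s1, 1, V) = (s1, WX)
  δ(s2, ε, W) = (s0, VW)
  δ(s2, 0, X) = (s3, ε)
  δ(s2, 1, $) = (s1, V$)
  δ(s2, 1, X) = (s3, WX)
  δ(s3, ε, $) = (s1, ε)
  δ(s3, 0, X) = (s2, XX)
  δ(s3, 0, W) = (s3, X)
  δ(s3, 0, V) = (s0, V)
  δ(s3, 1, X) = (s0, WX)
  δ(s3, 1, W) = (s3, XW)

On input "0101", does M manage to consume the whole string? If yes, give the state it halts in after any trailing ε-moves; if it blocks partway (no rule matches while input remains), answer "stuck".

(s0, 0101, $)
  read 0, top $: go to s1, push XV$ → (s1, 101, XV$)
  read 1, top X: go to s1, push WX → (s1, 01, WXV$)
  read 0, top W: go to s1, push ε → (s1, 1, XV$)
  read 1, top X: go to s1, push WX → (s1, ε, WXV$)
All input consumed; M is in state s1.

s1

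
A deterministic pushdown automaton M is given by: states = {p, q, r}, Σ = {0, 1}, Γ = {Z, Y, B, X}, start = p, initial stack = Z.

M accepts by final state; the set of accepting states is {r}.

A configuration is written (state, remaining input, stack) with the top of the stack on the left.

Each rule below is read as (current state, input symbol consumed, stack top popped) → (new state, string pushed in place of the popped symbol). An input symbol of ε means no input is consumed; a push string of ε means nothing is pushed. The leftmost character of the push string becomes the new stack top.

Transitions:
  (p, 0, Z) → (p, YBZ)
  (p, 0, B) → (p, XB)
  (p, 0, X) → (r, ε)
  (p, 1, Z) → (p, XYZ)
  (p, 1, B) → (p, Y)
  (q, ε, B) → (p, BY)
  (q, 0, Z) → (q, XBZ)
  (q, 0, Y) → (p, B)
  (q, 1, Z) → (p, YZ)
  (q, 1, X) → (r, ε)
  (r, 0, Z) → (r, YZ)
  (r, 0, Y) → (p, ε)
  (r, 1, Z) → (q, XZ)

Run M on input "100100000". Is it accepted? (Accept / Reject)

(p, 100100000, Z) ⊢ (p, 00100000, XYZ) ⊢ (r, 0100000, YZ) ⊢ (p, 100000, Z) ⊢ (p, 00000, XYZ) ⊢ (r, 0000, YZ) ⊢ (p, 000, Z) ⊢ (p, 00, YBZ)
No transition applies at (p, 00, YBZ); input not fully consumed.

Reject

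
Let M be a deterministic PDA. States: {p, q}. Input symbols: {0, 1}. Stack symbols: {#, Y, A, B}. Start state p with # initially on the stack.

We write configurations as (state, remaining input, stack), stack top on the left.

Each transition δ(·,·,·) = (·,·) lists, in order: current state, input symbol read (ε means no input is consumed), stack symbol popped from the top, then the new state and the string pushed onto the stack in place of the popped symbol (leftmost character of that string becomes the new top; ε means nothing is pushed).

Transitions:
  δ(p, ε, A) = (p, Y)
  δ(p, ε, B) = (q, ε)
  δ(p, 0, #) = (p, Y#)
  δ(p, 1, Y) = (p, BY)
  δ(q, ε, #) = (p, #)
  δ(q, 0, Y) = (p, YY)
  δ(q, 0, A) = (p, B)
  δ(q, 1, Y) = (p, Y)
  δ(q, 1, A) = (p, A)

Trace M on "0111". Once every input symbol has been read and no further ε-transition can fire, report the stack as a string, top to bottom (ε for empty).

(p, 0111, #) ⊢ (p, 111, Y#) ⊢ (p, 11, BY#) ⊢ (q, 11, Y#) ⊢ (p, 1, Y#) ⊢ (p, ε, BY#) ⊢ (q, ε, Y#)
All input consumed in state q with stack Y#.

Y#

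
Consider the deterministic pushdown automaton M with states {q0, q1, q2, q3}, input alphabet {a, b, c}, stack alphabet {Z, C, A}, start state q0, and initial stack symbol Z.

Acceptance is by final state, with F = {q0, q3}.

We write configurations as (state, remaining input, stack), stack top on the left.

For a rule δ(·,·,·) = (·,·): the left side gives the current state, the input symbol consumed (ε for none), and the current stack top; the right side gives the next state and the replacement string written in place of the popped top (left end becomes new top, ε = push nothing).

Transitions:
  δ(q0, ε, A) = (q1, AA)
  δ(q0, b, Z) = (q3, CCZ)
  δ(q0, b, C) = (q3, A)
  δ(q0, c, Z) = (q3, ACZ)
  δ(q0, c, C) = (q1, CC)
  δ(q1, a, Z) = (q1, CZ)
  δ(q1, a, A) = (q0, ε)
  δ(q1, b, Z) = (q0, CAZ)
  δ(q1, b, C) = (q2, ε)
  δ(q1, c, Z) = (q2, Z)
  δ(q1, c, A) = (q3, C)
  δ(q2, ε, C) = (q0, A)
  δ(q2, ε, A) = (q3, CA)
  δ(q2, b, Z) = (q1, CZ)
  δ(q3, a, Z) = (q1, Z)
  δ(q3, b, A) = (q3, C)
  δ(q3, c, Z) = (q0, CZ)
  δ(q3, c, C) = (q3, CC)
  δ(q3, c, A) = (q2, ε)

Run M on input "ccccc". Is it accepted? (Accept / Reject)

Accept

(q0, ccccc, Z) ⊢ (q3, cccc, ACZ) ⊢ (q2, ccc, CZ) ⊢ (q0, ccc, AZ) ⊢ (q1, ccc, AAZ) ⊢ (q3, cc, CAZ) ⊢ (q3, c, CCAZ) ⊢ (q3, ε, CCCAZ)
All input consumed; state q3 ∈ F.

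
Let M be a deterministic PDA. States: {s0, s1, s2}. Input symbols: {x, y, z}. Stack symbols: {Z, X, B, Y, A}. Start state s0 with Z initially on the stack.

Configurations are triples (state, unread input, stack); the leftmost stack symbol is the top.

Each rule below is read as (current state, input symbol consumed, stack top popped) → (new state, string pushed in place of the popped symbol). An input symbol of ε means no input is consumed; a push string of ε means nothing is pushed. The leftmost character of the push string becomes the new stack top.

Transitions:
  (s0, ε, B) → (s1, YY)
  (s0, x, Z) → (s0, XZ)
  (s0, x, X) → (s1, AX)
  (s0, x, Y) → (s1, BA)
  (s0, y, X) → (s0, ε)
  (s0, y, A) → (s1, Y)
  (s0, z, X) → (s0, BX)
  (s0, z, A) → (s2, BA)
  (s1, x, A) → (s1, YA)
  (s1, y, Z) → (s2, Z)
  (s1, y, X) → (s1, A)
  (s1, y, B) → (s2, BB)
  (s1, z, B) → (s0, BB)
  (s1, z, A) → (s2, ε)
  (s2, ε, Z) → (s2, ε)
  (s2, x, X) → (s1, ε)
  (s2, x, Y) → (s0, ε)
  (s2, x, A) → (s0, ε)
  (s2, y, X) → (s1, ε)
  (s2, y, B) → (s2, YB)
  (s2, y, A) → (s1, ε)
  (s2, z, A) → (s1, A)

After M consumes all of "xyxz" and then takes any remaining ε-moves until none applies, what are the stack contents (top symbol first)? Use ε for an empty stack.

YYXZ

(s0, xyxz, Z) ⊢ (s0, yxz, XZ) ⊢ (s0, xz, Z) ⊢ (s0, z, XZ) ⊢ (s0, ε, BXZ) ⊢ (s1, ε, YYXZ)
All input consumed in state s1 with stack YYXZ.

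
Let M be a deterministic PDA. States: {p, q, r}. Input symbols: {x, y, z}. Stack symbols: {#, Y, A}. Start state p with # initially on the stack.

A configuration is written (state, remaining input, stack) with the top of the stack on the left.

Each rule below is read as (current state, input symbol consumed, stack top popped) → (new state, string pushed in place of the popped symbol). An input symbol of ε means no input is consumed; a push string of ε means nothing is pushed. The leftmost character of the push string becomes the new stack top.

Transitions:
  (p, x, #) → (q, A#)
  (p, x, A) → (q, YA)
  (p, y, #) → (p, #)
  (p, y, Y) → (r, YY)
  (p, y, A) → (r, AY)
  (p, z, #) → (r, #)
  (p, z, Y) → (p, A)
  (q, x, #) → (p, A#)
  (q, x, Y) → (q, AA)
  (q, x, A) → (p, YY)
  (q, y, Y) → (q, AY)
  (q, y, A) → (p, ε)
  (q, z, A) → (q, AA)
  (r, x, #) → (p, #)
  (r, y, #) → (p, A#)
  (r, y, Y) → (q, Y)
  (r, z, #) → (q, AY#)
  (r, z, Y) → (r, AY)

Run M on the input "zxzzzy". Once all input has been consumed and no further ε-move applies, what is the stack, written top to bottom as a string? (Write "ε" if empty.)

(p, zxzzzy, #)
  read z, top #: go to r, push # → (r, xzzzy, #)
  read x, top #: go to p, push # → (p, zzzy, #)
  read z, top #: go to r, push # → (r, zzy, #)
  read z, top #: go to q, push AY# → (q, zy, AY#)
  read z, top A: go to q, push AA → (q, y, AAY#)
  read y, top A: go to p, push ε → (p, ε, AY#)
All input consumed in state p with stack AY#.

AY#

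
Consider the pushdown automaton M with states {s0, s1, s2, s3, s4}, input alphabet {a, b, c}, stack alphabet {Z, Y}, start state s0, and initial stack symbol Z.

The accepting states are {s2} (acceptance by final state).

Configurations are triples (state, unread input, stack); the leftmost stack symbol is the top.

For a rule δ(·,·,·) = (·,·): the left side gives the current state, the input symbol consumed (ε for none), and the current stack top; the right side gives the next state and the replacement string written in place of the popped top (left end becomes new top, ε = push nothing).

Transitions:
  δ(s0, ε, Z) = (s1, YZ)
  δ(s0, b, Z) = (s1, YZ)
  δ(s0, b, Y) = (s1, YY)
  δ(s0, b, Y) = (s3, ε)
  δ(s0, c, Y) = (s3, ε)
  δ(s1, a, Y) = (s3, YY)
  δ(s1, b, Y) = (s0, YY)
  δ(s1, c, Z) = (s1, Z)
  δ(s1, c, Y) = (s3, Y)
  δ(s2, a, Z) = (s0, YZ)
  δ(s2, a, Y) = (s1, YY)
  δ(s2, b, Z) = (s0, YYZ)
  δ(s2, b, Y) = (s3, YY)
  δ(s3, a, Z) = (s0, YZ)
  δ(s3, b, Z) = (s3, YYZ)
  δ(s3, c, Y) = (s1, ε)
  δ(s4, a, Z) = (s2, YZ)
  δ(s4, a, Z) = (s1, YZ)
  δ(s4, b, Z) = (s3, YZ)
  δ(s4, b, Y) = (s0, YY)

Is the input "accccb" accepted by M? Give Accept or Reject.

No computation consumes all input and reaches a final state.

Reject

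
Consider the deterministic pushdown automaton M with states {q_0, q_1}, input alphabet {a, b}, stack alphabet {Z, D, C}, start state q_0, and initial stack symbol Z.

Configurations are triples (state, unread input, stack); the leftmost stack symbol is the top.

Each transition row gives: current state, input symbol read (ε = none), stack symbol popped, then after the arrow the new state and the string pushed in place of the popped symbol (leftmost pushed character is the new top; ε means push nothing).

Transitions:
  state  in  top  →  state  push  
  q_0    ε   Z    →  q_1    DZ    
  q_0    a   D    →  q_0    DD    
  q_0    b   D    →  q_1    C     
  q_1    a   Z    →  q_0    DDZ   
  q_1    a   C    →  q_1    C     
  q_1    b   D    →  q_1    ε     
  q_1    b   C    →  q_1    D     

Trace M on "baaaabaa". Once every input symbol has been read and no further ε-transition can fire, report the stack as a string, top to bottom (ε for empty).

(q_0, baaaabaa, Z) ⊢ (q_1, baaaabaa, DZ) ⊢ (q_1, aaaabaa, Z) ⊢ (q_0, aaabaa, DDZ) ⊢ (q_0, aabaa, DDDZ) ⊢ (q_0, abaa, DDDDZ) ⊢ (q_0, baa, DDDDDZ) ⊢ (q_1, aa, CDDDDZ) ⊢ (q_1, a, CDDDDZ) ⊢ (q_1, ε, CDDDDZ)
All input consumed in state q_1 with stack CDDDDZ.

CDDDDZ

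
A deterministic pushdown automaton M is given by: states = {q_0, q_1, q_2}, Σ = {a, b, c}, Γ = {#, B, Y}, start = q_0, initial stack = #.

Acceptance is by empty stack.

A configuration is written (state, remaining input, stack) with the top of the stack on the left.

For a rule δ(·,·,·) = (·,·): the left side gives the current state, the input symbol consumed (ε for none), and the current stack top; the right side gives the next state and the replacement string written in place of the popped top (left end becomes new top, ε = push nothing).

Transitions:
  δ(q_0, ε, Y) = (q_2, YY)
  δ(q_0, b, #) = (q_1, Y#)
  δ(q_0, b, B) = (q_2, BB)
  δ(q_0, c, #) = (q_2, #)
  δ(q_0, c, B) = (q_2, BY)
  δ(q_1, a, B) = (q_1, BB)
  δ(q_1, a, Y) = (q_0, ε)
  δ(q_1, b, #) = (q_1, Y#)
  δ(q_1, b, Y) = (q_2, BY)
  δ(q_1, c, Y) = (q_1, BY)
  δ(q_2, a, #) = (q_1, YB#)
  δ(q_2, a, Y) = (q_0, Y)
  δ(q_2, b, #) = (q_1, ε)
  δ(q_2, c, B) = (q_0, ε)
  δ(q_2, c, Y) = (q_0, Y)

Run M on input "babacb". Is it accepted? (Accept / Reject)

Accept

(q_0, babacb, #)
  read b, top #: go to q_1, push Y# → (q_1, abacb, Y#)
  read a, top Y: go to q_0, push ε → (q_0, bacb, #)
  read b, top #: go to q_1, push Y# → (q_1, acb, Y#)
  read a, top Y: go to q_0, push ε → (q_0, cb, #)
  read c, top #: go to q_2, push # → (q_2, b, #)
  read b, top #: go to q_1, push ε → (q_1, ε, ε)
All input consumed and the stack is empty.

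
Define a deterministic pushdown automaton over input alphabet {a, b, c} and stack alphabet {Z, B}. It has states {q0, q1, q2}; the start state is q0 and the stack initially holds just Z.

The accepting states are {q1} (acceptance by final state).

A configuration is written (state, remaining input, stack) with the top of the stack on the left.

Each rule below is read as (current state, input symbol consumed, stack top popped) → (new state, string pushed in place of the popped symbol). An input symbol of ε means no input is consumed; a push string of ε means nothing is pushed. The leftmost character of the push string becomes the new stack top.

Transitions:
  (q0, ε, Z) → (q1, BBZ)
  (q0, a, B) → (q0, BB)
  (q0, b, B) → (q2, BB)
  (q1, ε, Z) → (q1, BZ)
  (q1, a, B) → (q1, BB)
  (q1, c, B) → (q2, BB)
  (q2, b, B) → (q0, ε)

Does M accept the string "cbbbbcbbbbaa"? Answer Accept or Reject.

Reject

(q0, cbbbbcbbbbaa, Z)
  ε-move, top Z: go to q1, push BBZ → (q1, cbbbbcbbbbaa, BBZ)
  read c, top B: go to q2, push BB → (q2, bbbbcbbbbaa, BBBZ)
  read b, top B: go to q0, push ε → (q0, bbbcbbbbaa, BBZ)
  read b, top B: go to q2, push BB → (q2, bbcbbbbaa, BBBZ)
  read b, top B: go to q0, push ε → (q0, bcbbbbaa, BBZ)
  read b, top B: go to q2, push BB → (q2, cbbbbaa, BBBZ)
No transition applies at (q2, cbbbbaa, BBBZ); input not fully consumed.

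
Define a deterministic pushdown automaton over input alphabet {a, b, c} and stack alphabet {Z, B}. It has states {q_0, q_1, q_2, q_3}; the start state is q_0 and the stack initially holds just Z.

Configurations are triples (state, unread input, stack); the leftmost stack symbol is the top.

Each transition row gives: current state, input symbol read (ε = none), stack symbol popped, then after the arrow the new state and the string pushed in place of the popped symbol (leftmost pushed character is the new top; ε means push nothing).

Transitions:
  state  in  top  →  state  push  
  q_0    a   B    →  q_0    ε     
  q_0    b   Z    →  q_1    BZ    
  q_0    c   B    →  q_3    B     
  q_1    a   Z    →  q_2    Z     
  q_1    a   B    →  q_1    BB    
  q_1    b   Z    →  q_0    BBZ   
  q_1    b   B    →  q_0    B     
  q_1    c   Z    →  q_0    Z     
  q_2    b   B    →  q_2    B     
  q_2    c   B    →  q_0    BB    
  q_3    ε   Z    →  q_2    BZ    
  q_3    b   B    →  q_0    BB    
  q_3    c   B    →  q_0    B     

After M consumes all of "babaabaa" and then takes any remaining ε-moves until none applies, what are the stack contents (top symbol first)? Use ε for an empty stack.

BBBZ

(q_0, babaabaa, Z)
  read b, top Z: go to q_1, push BZ → (q_1, abaabaa, BZ)
  read a, top B: go to q_1, push BB → (q_1, baabaa, BBZ)
  read b, top B: go to q_0, push B → (q_0, aabaa, BBZ)
  read a, top B: go to q_0, push ε → (q_0, abaa, BZ)
  read a, top B: go to q_0, push ε → (q_0, baa, Z)
  read b, top Z: go to q_1, push BZ → (q_1, aa, BZ)
  read a, top B: go to q_1, push BB → (q_1, a, BBZ)
  read a, top B: go to q_1, push BB → (q_1, ε, BBBZ)
All input consumed in state q_1 with stack BBBZ.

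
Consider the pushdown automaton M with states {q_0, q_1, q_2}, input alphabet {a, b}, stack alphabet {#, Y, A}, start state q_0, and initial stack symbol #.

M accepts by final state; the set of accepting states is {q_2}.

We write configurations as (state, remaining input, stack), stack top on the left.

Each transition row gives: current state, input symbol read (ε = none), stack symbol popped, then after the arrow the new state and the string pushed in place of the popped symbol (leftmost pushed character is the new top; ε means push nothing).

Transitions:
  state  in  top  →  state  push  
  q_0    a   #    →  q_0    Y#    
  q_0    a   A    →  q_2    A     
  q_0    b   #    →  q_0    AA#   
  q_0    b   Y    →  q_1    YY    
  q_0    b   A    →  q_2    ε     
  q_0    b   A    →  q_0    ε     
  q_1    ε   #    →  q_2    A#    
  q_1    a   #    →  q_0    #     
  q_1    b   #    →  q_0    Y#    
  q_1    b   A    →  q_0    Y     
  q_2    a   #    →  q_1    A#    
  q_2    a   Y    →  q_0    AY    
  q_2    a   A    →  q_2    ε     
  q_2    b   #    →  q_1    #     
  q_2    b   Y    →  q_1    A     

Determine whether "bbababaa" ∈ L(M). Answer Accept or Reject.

Accept

One accepting computation: (q_0, bbababaa, #) ⊢ (q_0, bababaa, AA#) ⊢ (q_2, ababaa, A#) ⊢ (q_2, babaa, #) ⊢ (q_1, abaa, #) ⊢ (q_0, baa, #) ⊢ (q_0, aa, AA#) ⊢ (q_2, a, AA#) ⊢ (q_2, ε, A#)
All input consumed and state q_2 ∈ F.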